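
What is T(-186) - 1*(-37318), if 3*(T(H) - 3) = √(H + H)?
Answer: 37321 + 2*I*√93/3 ≈ 37321.0 + 6.4291*I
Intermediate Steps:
T(H) = 3 + √2*√H/3 (T(H) = 3 + √(H + H)/3 = 3 + √(2*H)/3 = 3 + (√2*√H)/3 = 3 + √2*√H/3)
T(-186) - 1*(-37318) = (3 + √2*√(-186)/3) - 1*(-37318) = (3 + √2*(I*√186)/3) + 37318 = (3 + 2*I*√93/3) + 37318 = 37321 + 2*I*√93/3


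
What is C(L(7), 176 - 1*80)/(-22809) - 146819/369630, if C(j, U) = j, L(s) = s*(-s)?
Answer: -1110227567/2810296890 ≈ -0.39506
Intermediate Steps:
L(s) = -s²
C(L(7), 176 - 1*80)/(-22809) - 146819/369630 = -1*7²/(-22809) - 146819/369630 = -1*49*(-1/22809) - 146819*1/369630 = -49*(-1/22809) - 146819/369630 = 49/22809 - 146819/369630 = -1110227567/2810296890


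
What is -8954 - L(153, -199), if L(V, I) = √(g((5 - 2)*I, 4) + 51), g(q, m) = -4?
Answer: -8954 - √47 ≈ -8960.9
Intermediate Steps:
L(V, I) = √47 (L(V, I) = √(-4 + 51) = √47)
-8954 - L(153, -199) = -8954 - √47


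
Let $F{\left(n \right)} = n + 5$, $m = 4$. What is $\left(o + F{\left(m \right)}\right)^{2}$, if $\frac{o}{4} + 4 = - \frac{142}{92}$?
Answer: $\frac{91809}{529} \approx 173.55$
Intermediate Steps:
$o = - \frac{510}{23}$ ($o = -16 + 4 \left(- \frac{142}{92}\right) = -16 + 4 \left(\left(-142\right) \frac{1}{92}\right) = -16 + 4 \left(- \frac{71}{46}\right) = -16 - \frac{142}{23} = - \frac{510}{23} \approx -22.174$)
$F{\left(n \right)} = 5 + n$
$\left(o + F{\left(m \right)}\right)^{2} = \left(- \frac{510}{23} + \left(5 + 4\right)\right)^{2} = \left(- \frac{510}{23} + 9\right)^{2} = \left(- \frac{303}{23}\right)^{2} = \frac{91809}{529}$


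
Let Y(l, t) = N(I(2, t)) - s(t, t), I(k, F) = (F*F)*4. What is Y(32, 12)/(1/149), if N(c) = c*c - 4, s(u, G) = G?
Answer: 49432240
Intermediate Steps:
I(k, F) = 4*F**2 (I(k, F) = F**2*4 = 4*F**2)
N(c) = -4 + c**2 (N(c) = c**2 - 4 = -4 + c**2)
Y(l, t) = -4 - t + 16*t**4 (Y(l, t) = (-4 + (4*t**2)**2) - t = (-4 + 16*t**4) - t = -4 - t + 16*t**4)
Y(32, 12)/(1/149) = (-4 - 1*12 + 16*12**4)/(1/149) = (-4 - 12 + 16*20736)/(1/149) = (-4 - 12 + 331776)*149 = 331760*149 = 49432240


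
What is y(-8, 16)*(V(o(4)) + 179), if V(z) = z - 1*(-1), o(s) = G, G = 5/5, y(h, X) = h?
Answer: -1448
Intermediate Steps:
G = 1 (G = 5*(⅕) = 1)
o(s) = 1
V(z) = 1 + z (V(z) = z + 1 = 1 + z)
y(-8, 16)*(V(o(4)) + 179) = -8*((1 + 1) + 179) = -8*(2 + 179) = -8*181 = -1448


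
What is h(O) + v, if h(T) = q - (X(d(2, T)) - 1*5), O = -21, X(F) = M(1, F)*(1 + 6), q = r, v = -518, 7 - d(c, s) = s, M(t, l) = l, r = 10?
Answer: -699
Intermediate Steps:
d(c, s) = 7 - s
q = 10
X(F) = 7*F (X(F) = F*(1 + 6) = F*7 = 7*F)
h(T) = -34 + 7*T (h(T) = 10 - (7*(7 - T) - 1*5) = 10 - ((49 - 7*T) - 5) = 10 - (44 - 7*T) = 10 + (-44 + 7*T) = -34 + 7*T)
h(O) + v = (-34 + 7*(-21)) - 518 = (-34 - 147) - 518 = -181 - 518 = -699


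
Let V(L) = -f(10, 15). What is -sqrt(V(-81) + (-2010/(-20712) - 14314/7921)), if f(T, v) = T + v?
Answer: -I*sqrt(630284018059)/153614 ≈ -5.1682*I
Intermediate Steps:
V(L) = -25 (V(L) = -(10 + 15) = -1*25 = -25)
-sqrt(V(-81) + (-2010/(-20712) - 14314/7921)) = -sqrt(-25 + (-2010/(-20712) - 14314/7921)) = -sqrt(-25 + (-2010*(-1/20712) - 14314*1/7921)) = -sqrt(-25 + (335/3452 - 14314/7921)) = -sqrt(-25 - 46758393/27343292) = -sqrt(-730340693/27343292) = -I*sqrt(630284018059)/153614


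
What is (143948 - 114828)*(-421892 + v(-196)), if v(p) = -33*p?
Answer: -12097146880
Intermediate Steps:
(143948 - 114828)*(-421892 + v(-196)) = (143948 - 114828)*(-421892 - 33*(-196)) = 29120*(-421892 + 6468) = 29120*(-415424) = -12097146880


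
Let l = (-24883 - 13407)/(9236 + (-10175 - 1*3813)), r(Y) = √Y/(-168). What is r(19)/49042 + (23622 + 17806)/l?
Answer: 98432928/19145 - √19/8239056 ≈ 5141.4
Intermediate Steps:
r(Y) = -√Y/168
l = 19145/2376 (l = -38290/(9236 + (-10175 - 3813)) = -38290/(9236 - 13988) = -38290/(-4752) = -38290*(-1/4752) = 19145/2376 ≈ 8.0577)
r(19)/49042 + (23622 + 17806)/l = -√19/168/49042 + (23622 + 17806)/(19145/2376) = -√19/168*(1/49042) + 41428*(2376/19145) = -√19/8239056 + 98432928/19145 = 98432928/19145 - √19/8239056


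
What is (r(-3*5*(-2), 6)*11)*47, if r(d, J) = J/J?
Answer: 517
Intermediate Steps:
r(d, J) = 1
(r(-3*5*(-2), 6)*11)*47 = (1*11)*47 = 11*47 = 517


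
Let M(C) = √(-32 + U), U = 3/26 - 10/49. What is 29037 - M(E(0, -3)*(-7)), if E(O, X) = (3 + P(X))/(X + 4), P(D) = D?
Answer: 29037 - I*√1062906/182 ≈ 29037.0 - 5.6647*I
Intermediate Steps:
U = -113/1274 (U = 3*(1/26) - 10*1/49 = 3/26 - 10/49 = -113/1274 ≈ -0.088697)
E(O, X) = (3 + X)/(4 + X) (E(O, X) = (3 + X)/(X + 4) = (3 + X)/(4 + X))
M(C) = I*√1062906/182 (M(C) = √(-32 - 113/1274) = √(-40881/1274) = I*√1062906/182)
29037 - M(E(0, -3)*(-7)) = 29037 - I*√1062906/182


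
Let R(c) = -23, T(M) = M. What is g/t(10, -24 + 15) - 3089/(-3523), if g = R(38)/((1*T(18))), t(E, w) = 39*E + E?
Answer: 22159771/25365600 ≈ 0.87362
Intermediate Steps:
t(E, w) = 40*E
g = -23/18 (g = -23/(1*18) = -23/18 ≈ -1.2778)
g/t(10, -24 + 15) - 3089/(-3523) = -23/(18*(40*10)) - 3089/(-3523) = -23/18/400 - 3089*(-1/3523) = -23/18*1/400 + 3089/3523 = -23/7200 + 3089/3523 = 22159771/25365600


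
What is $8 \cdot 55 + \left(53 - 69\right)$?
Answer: $424$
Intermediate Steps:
$8 \cdot 55 + \left(53 - 69\right) = 440 - 16 = 424$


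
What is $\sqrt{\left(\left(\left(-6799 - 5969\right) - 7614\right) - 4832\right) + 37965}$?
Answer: $\sqrt{12751} \approx 112.92$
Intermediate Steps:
$\sqrt{\left(\left(\left(-6799 - 5969\right) - 7614\right) - 4832\right) + 37965} = \sqrt{\left(\left(-12768 - 7614\right) - 4832\right) + 37965} = \sqrt{\left(-20382 - 4832\right) + 37965} = \sqrt{-25214 + 37965} = \sqrt{12751}$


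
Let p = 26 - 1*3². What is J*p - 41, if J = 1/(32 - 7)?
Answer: -1008/25 ≈ -40.320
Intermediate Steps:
J = 1/25 ≈ 0.040000
p = 17 (p = 26 - 1*9 = 26 - 9 = 17)
J*p - 41 = (1/25)*17 - 41 = 17/25 - 41 = -1008/25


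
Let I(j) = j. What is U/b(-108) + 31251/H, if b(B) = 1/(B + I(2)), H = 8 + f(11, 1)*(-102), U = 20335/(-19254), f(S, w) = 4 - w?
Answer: 20317613/2868846 ≈ 7.0822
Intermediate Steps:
U = -20335/19254 (U = 20335*(-1/19254) = -20335/19254 ≈ -1.0561)
H = -298 (H = 8 + (4 - 1*1)*(-102) = 8 + (4 - 1)*(-102) = 8 + 3*(-102) = 8 - 306 = -298)
b(B) = 1/(2 + B) (b(B) = 1/(B + 2) = 1/(2 + B))
U/b(-108) + 31251/H = -20335/(19254*(1/(2 - 108))) + 31251/(-298) = -20335/(19254*(1/(-106))) + 31251*(-1/298) = -20335/(19254*(-1/106)) - 31251/298 = -20335/19254*(-106) - 31251/298 = 1077755/9627 - 31251/298 = 20317613/2868846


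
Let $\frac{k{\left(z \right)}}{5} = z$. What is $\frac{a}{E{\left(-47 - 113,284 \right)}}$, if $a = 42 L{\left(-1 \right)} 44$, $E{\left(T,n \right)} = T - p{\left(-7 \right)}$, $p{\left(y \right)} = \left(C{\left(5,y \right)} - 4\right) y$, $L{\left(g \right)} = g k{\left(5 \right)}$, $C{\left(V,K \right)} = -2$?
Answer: $\frac{23100}{101} \approx 228.71$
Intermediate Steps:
$k{\left(z \right)} = 5 z$
$L{\left(g \right)} = 25 g$ ($L{\left(g \right)} = g 5 \cdot 5 = g 25 = 25 g$)
$p{\left(y \right)} = - 6 y$ ($p{\left(y \right)} = \left(-2 - 4\right) y = - 6 y$)
$E{\left(T,n \right)} = -42 + T$ ($E{\left(T,n \right)} = T - \left(-6\right) \left(-7\right) = T - 42 = -42 + T$)
$a = -46200$ ($a = 42 \cdot 25 \left(-1\right) 44 = 42 \left(-25\right) 44 = \left(-1050\right) 44 = -46200$)
$\frac{a}{E{\left(-47 - 113,284 \right)}} = - \frac{46200}{-42 - 160} = - \frac{46200}{-202} = \left(-46200\right) \left(- \frac{1}{202}\right) = \frac{23100}{101}$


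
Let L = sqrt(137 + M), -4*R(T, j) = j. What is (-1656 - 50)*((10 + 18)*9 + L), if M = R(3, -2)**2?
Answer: -429912 - 2559*sqrt(61) ≈ -4.4990e+5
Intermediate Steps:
R(T, j) = -j/4
M = 1/4 (M = (-1/4*(-2))**2 = (1/2)**2 = 1/4 ≈ 0.25000)
L = 3*sqrt(61)/2 (L = sqrt(137 + 1/4) = sqrt(549/4) = 3*sqrt(61)/2 ≈ 11.715)
(-1656 - 50)*((10 + 18)*9 + L) = (-1656 - 50)*((10 + 18)*9 + 3*sqrt(61)/2) = -1706*(28*9 + 3*sqrt(61)/2) = -1706*(252 + 3*sqrt(61)/2) = -429912 - 2559*sqrt(61)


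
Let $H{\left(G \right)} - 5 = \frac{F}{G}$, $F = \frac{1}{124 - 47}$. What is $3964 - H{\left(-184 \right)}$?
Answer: $\frac{56091113}{14168} \approx 3959.0$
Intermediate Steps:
$F = \frac{1}{77} \approx 0.012987$
$H{\left(G \right)} = 5 + \frac{1}{77 G}$
$3964 - H{\left(-184 \right)} = 3964 - \left(5 + \frac{1}{77 \left(-184\right)}\right) = 3964 - \left(5 + \frac{1}{77} \left(- \frac{1}{184}\right)\right) = 3964 - \left(5 - \frac{1}{14168}\right) = 3964 - \frac{70839}{14168} = \frac{56091113}{14168}$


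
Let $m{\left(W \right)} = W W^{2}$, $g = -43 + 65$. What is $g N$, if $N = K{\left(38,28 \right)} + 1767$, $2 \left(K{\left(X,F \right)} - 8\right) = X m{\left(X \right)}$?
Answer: $22975546$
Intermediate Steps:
$g = 22$
$m{\left(W \right)} = W^{3}$
$K{\left(X,F \right)} = 8 + \frac{X^{4}}{2}$ ($K{\left(X,F \right)} = 8 + \frac{X X^{3}}{2} = 8 + \frac{X^{4}}{2}$)
$N = 1044343$ ($N = \left(8 + \frac{38^{4}}{2}\right) + 1767 = \left(8 + \frac{1}{2} \cdot 2085136\right) + 1767 = \left(8 + 1042568\right) + 1767 = 1042576 + 1767 = 1044343$)
$g N = 22 \cdot 1044343 = 22975546$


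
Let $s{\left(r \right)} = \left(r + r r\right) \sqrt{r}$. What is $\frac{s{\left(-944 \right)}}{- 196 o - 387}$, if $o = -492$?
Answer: $\frac{3560768 i \sqrt{59}}{96045} \approx 284.77 i$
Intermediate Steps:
$s{\left(r \right)} = \sqrt{r} \left(r + r^{2}\right)$ ($s{\left(r \right)} = \left(r + r^{2}\right) \sqrt{r} = \sqrt{r} \left(r + r^{2}\right)$)
$\frac{s{\left(-944 \right)}}{- 196 o - 387} = \frac{\left(-944\right)^{\frac{3}{2}} \left(1 - 944\right)}{\left(-196\right) \left(-492\right) - 387} = \frac{- 3776 i \sqrt{59} \left(-943\right)}{96432 - 387} = \frac{3560768 i \sqrt{59}}{96432 - 387} = \frac{3560768 i \sqrt{59}}{96045}$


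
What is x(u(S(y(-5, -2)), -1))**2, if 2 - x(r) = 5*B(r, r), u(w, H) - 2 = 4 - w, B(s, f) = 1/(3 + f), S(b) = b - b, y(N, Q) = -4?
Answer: 169/81 ≈ 2.0864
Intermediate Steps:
S(b) = 0
u(w, H) = 6 - w (u(w, H) = 2 + (4 - w) = 6 - w)
x(r) = 2 - 5/(3 + r)
x(u(S(y(-5, -2)), -1))**2 = ((1 + 2*(6 - 1*0))/(3 + (6 - 1*0)))**2 = ((1 + 2*(6 + 0))/(3 + (6 + 0)))**2 = ((1 + 2*6)/(3 + 6))**2 = ((1 + 12)/9)**2 = ((1/9)*13)**2 = (13/9)**2 = 169/81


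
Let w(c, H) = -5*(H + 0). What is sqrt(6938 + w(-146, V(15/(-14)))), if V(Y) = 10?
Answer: 2*sqrt(1722) ≈ 82.994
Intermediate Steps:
w(c, H) = -5*H
sqrt(6938 + w(-146, V(15/(-14)))) = sqrt(6938 - 5*10) = sqrt(6938 - 50) = sqrt(6888) = 2*sqrt(1722)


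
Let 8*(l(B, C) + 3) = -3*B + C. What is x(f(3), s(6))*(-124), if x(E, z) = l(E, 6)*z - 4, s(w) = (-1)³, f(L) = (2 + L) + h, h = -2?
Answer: 155/2 ≈ 77.500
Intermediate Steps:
l(B, C) = -3 - 3*B/8 + C/8 (l(B, C) = -3 + (-3*B + C)/8 = -3 + (C - 3*B)/8 = -3 + (-3*B/8 + C/8) = -3 - 3*B/8 + C/8)
f(L) = L (f(L) = (2 + L) - 2 = L)
s(w) = -1
x(E, z) = -4 + z*(-9/4 - 3*E/8) (x(E, z) = (-3 - 3*E/8 + (⅛)*6)*z - 4 = (-3 - 3*E/8 + ¾)*z - 4 = (-9/4 - 3*E/8)*z - 4 = z*(-9/4 - 3*E/8) - 4 = -4 + z*(-9/4 - 3*E/8))
x(f(3), s(6))*(-124) = (-4 - 3/8*(-1)*(6 + 3))*(-124) = (-4 - 3/8*(-1)*9)*(-124) = (-4 + 27/8)*(-124) = -5/8*(-124) = 155/2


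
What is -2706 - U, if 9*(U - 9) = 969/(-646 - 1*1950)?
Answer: -21144097/7788 ≈ -2715.0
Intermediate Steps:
U = 69769/7788 (U = 9 + (969/(-646 - 1*1950))/9 = 9 + (969/(-646 - 1950))/9 = 9 + (969/(-2596))/9 = 9 + (969*(-1/2596))/9 = 9 + (⅑)*(-969/2596) = 9 - 323/7788 = 69769/7788 ≈ 8.9585)
-2706 - U = -2706 - 1*69769/7788 = -2706 - 69769/7788 = -21144097/7788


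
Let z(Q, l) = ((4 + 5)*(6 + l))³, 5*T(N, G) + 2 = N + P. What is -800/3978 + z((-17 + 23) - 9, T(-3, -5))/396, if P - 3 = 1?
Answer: 3927087401/10939500 ≈ 358.98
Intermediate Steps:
P = 4 (P = 3 + 1 = 4)
T(N, G) = ⅖ + N/5 (T(N, G) = -⅖ + (N + 4)/5 = -⅖ + (4 + N)/5 = -⅖ + (⅘ + N/5) = ⅖ + N/5)
z(Q, l) = (54 + 9*l)³ (z(Q, l) = (9*(6 + l))³ = (54 + 9*l)³)
-800/3978 + z((-17 + 23) - 9, T(-3, -5))/396 = -800/3978 + (729*(6 + (⅖ + (⅕)*(-3)))³)/396 = -800*1/3978 + (729*(6 + (⅖ - ⅗))³)*(1/396) = -400/1989 + (729*(6 - ⅕)³)*(1/396) = -400/1989 + (729*(29/5)³)*(1/396) = -400/1989 + (729*(24389/125))*(1/396) = -400/1989 + (17779581/125)*(1/396) = -400/1989 + 1975509/5500 = 3927087401/10939500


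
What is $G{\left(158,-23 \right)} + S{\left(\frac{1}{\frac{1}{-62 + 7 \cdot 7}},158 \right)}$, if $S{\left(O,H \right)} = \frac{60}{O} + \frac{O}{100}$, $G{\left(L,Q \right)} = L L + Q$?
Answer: $\frac{32417131}{1300} \approx 24936.0$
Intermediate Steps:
$G{\left(L,Q \right)} = Q + L^{2}$ ($G{\left(L,Q \right)} = L^{2} + Q = Q + L^{2}$)
$S{\left(O,H \right)} = \frac{60}{O} + \frac{O}{100}$ ($S{\left(O,H \right)} = \frac{60}{O} + O \frac{1}{100} = \frac{60}{O} + \frac{O}{100}$)
$G{\left(158,-23 \right)} + S{\left(\frac{1}{\frac{1}{-62 + 7 \cdot 7}},158 \right)} = \left(-23 + 158^{2}\right) + \left(\frac{60}{\frac{1}{\frac{1}{-62 + 7 \cdot 7}}} + \frac{1}{100 \frac{1}{-62 + 7 \cdot 7}}\right) = \left(-23 + 24964\right) + \left(\frac{60}{\frac{1}{\frac{1}{-62 + 49}}} + \frac{1}{100 \frac{1}{-62 + 49}}\right) = 24941 + \left(\frac{60}{\frac{1}{\frac{1}{-13}}} + \frac{1}{100 \frac{1}{-13}}\right) = 24941 + \left(\frac{60}{\frac{1}{- \frac{1}{13}}} + \frac{1}{100 \left(- \frac{1}{13}\right)}\right) = 24941 + \left(\frac{60}{-13} + \frac{1}{100} \left(-13\right)\right) = 24941 + \left(60 \left(- \frac{1}{13}\right) - \frac{13}{100}\right) = 24941 - \frac{6169}{1300} = \frac{32417131}{1300}$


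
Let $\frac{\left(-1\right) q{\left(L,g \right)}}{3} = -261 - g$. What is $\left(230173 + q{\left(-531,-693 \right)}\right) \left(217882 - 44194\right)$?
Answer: $39753188376$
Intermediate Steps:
$q{\left(L,g \right)} = 783 + 3 g$ ($q{\left(L,g \right)} = - 3 \left(-261 - g\right) = 783 + 3 g$)
$\left(230173 + q{\left(-531,-693 \right)}\right) \left(217882 - 44194\right) = \left(230173 + \left(783 + 3 \left(-693\right)\right)\right) \left(217882 - 44194\right) = \left(230173 + \left(783 - 2079\right)\right) 173688 = \left(230173 - 1296\right) 173688 = 228877 \cdot 173688 = 39753188376$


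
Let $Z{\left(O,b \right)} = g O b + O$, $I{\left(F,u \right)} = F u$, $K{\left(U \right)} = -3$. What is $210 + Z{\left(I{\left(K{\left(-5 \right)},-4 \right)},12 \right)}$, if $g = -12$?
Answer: $-1506$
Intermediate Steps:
$Z{\left(O,b \right)} = O - 12 O b$ ($Z{\left(O,b \right)} = - 12 O b + O = O - 12 O b$)
$210 + Z{\left(I{\left(K{\left(-5 \right)},-4 \right)},12 \right)} = 210 + \left(-3\right) \left(-4\right) \left(1 - 144\right) = 210 + 12 \left(1 - 144\right) = 210 + 12 \left(-143\right) = 210 - 1716 = -1506$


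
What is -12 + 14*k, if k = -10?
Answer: -152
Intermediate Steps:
-12 + 14*k = -12 + 14*(-10) = -12 - 140 = -152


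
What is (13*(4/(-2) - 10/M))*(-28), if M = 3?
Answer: 5824/3 ≈ 1941.3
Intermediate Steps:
(13*(4/(-2) - 10/M))*(-28) = (13*(4/(-2) - 10/3))*(-28) = (13*(4*(-½) - 10*⅓))*(-28) = (13*(-2 - 10/3))*(-28) = (13*(-16/3))*(-28) = -208/3*(-28) = 5824/3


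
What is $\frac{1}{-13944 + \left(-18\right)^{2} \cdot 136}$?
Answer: $\frac{1}{30120} \approx 3.3201 \cdot 10^{-5}$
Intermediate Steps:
$\frac{1}{-13944 + \left(-18\right)^{2} \cdot 136} = \frac{1}{-13944 + 324 \cdot 136} = \frac{1}{-13944 + 44064} = \frac{1}{30120}$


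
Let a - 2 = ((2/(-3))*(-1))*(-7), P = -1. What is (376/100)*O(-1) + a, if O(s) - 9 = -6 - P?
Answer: 928/75 ≈ 12.373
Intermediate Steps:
a = -8/3 (a = 2 + ((2/(-3))*(-1))*(-7) = 2 + ((2*(-1/3))*(-1))*(-7) = 2 - 2/3*(-1)*(-7) = 2 + (2/3)*(-7) = 2 - 14/3 = -8/3 ≈ -2.6667)
O(s) = 4 (O(s) = 9 + (-6 - 1*(-1)) = 9 + (-6 + 1) = 9 - 5 = 4)
(376/100)*O(-1) + a = (376/100)*4 - 8/3 = (376*(1/100))*4 - 8/3 = (94/25)*4 - 8/3 = 376/25 - 8/3 = 928/75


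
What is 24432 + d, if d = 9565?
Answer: 33997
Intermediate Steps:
24432 + d = 24432 + 9565 = 33997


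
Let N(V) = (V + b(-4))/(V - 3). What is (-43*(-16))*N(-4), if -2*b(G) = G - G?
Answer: 2752/7 ≈ 393.14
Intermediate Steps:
b(G) = 0 (b(G) = -(G - G)/2 = -½*0 = 0)
N(V) = V/(-3 + V) (N(V) = (V + 0)/(V - 3) = V/(-3 + V))
(-43*(-16))*N(-4) = (-43*(-16))*(-4/(-3 - 4)) = 688*(-4/(-7)) = 688*(-4*(-⅐)) = 688*(4/7) = 2752/7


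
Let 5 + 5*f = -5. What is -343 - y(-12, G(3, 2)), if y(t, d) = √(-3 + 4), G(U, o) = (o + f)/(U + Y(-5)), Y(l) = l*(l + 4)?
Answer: -344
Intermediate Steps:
Y(l) = l*(4 + l)
f = -2 (f = -1 + (⅕)*(-5) = -1 - 1 = -2)
G(U, o) = (-2 + o)/(5 + U) (G(U, o) = (o - 2)/(U - 5*(4 - 5)) = (-2 + o)/(U - 5*(-1)) = (-2 + o)/(U + 5) = (-2 + o)/(5 + U))
y(t, d) = 1 (y(t, d) = √1 = 1)
-343 - y(-12, G(3, 2)) = -343 - 1*1 = -343 - 1 = -344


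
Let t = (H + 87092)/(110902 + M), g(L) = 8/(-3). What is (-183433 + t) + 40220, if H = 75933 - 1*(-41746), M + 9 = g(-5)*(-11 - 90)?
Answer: -6822722774/47641 ≈ -1.4321e+5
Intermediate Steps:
g(L) = -8/3 (g(L) = 8*(-⅓) = -8/3)
M = 781/3 (M = -9 - 8*(-11 - 90)/3 = -9 - 8/3*(-101) = -9 + 808/3 = 781/3 ≈ 260.33)
H = 117679 (H = 75933 + 41746 = 117679)
t = 87759/47641 (t = (117679 + 87092)/(110902 + 781/3) = 204771/(333487/3) = 204771*(3/333487) = 87759/47641 ≈ 1.8421)
(-183433 + t) + 40220 = (-183433 + 87759/47641) + 40220 = -8738843794/47641 + 40220 = -6822722774/47641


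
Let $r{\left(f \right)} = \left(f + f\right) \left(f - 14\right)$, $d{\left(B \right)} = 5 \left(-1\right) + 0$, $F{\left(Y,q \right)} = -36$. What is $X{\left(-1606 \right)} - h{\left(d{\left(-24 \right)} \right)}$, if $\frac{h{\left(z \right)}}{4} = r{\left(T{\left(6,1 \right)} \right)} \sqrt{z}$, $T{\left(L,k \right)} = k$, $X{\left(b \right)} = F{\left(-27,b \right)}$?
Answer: $-36 + 104 i \sqrt{5} \approx -36.0 + 232.55 i$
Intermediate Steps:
$X{\left(b \right)} = -36$
$d{\left(B \right)} = -5$ ($d{\left(B \right)} = -5 + 0 = -5$)
$r{\left(f \right)} = 2 f \left(-14 + f\right)$
$h{\left(z \right)} = - 104 \sqrt{z}$ ($h{\left(z \right)} = 4 \cdot 2 \cdot 1 \left(-14 + 1\right) \sqrt{z} = 4 \cdot 2 \cdot 1 \left(-13\right) \sqrt{z} = 4 \left(- 26 \sqrt{z}\right) = - 104 \sqrt{z}$)
$X{\left(-1606 \right)} - h{\left(d{\left(-24 \right)} \right)} = -36 - - 104 \sqrt{-5} = -36 - - 104 i \sqrt{5} = -36 + 104 i \sqrt{5}$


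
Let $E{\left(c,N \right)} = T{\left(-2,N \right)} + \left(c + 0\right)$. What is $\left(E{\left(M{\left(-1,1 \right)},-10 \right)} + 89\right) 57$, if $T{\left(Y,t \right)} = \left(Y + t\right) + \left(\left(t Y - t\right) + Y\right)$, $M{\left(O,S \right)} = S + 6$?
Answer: $6384$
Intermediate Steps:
$M{\left(O,S \right)} = 6 + S$
$T{\left(Y,t \right)} = 2 Y + Y t$ ($T{\left(Y,t \right)} = \left(Y + t\right) + \left(\left(Y t - t\right) + Y\right) = \left(Y + t\right) + \left(\left(- t + Y t\right) + Y\right) = \left(Y + t\right) + \left(Y - t + Y t\right) = 2 Y + Y t$)
$E{\left(c,N \right)} = -4 + c - 2 N$ ($E{\left(c,N \right)} = - 2 \left(2 + N\right) + \left(c + 0\right) = \left(-4 - 2 N\right) + c = -4 + c - 2 N$)
$\left(E{\left(M{\left(-1,1 \right)},-10 \right)} + 89\right) 57 = \left(\left(-4 + \left(6 + 1\right) - -20\right) + 89\right) 57 = \left(\left(-4 + 7 + 20\right) + 89\right) 57 = \left(23 + 89\right) 57 = 112 \cdot 57 = 6384$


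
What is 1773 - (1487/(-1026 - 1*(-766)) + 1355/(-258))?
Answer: 59834393/33540 ≈ 1784.0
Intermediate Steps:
1773 - (1487/(-1026 - 1*(-766)) + 1355/(-258)) = 1773 - (1487/(-1026 + 766) + 1355*(-1/258)) = 1773 - (1487/(-260) - 1355/258) = 1773 - (1487*(-1/260) - 1355/258) = 1773 - (-1487/260 - 1355/258) = 1773 - 1*(-367973/33540) = 1773 + 367973/33540 = 59834393/33540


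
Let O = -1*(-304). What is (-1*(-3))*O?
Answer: 912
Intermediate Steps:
O = 304
(-1*(-3))*O = -1*(-3)*304 = 3*304 = 912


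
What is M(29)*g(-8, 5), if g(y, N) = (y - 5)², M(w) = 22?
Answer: 3718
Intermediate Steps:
g(y, N) = (-5 + y)²
M(29)*g(-8, 5) = 22*(-5 - 8)² = 22*(-13)² = 22*169 = 3718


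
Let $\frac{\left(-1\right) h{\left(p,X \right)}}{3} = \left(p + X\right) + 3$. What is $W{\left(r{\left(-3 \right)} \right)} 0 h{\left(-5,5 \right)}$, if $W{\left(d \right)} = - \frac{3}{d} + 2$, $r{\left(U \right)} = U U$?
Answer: $0$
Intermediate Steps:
$h{\left(p,X \right)} = -9 - 3 X - 3 p$ ($h{\left(p,X \right)} = - 3 \left(\left(p + X\right) + 3\right) = - 3 \left(\left(X + p\right) + 3\right) = - 3 \left(3 + X + p\right) = -9 - 3 X - 3 p$)
$r{\left(U \right)} = U^{2}$
$W{\left(d \right)} = 2 - \frac{3}{d}$
$W{\left(r{\left(-3 \right)} \right)} 0 h{\left(-5,5 \right)} = \left(2 - \frac{3}{\left(-3\right)^{2}}\right) 0 \left(-9 - 15 - -15\right) = \left(2 - \frac{3}{9}\right) 0 \left(-9 - 15 + 15\right) = \left(2 - \frac{1}{3}\right) 0 \left(-9\right) = \left(2 - \frac{1}{3}\right) 0 = \frac{5}{3} \cdot 0 = 0$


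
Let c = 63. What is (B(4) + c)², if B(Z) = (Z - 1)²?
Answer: 5184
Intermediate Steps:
B(Z) = (-1 + Z)²
(B(4) + c)² = ((-1 + 4)² + 63)² = (3² + 63)² = (9 + 63)² = 72² = 5184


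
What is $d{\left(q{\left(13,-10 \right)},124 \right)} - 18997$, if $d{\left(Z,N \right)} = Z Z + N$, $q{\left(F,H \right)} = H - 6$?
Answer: $-18617$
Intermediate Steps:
$q{\left(F,H \right)} = -6 + H$
$d{\left(Z,N \right)} = N + Z^{2}$ ($d{\left(Z,N \right)} = Z^{2} + N = N + Z^{2}$)
$d{\left(q{\left(13,-10 \right)},124 \right)} - 18997 = \left(124 + \left(-6 - 10\right)^{2}\right) - 18997 = \left(124 + \left(-16\right)^{2}\right) - 18997 = \left(124 + 256\right) - 18997 = 380 - 18997 = -18617$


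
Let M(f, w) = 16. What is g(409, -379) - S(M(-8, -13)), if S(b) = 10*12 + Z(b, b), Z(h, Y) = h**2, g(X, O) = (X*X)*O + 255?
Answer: -63399620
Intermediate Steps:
g(X, O) = 255 + O*X**2 (g(X, O) = X**2*O + 255 = O*X**2 + 255 = 255 + O*X**2)
S(b) = 120 + b**2 (S(b) = 10*12 + b**2 = 120 + b**2)
g(409, -379) - S(M(-8, -13)) = (255 - 379*409**2) - (120 + 16**2) = (255 - 379*167281) - (120 + 256) = (255 - 63399499) - 1*376 = -63399244 - 376 = -63399620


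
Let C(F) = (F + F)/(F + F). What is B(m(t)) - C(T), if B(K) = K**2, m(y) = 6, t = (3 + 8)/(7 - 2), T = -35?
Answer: 35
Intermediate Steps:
C(F) = 1 (C(F) = (2*F)/((2*F)) = (2*F)*(1/(2*F)) = 1)
t = 11/5 ≈ 2.2000
B(m(t)) - C(T) = 6**2 - 1*1 = 36 - 1 = 35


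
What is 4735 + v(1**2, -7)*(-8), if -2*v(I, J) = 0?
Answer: 4735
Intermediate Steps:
v(I, J) = 0 (v(I, J) = -1/2*0 = 0)
4735 + v(1**2, -7)*(-8) = 4735 + 0*(-8) = 4735 + 0 = 4735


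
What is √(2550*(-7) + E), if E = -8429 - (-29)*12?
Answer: I*√25931 ≈ 161.03*I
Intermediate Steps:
E = -8081 (E = -8429 - 1*(-348) = -8429 + 348 = -8081)
√(2550*(-7) + E) = √(2550*(-7) - 8081) = √(-17850 - 8081) = √(-25931) = I*√25931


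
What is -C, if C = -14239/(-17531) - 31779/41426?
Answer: -2977015/66021746 ≈ -0.045091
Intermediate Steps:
C = 2977015/66021746 (C = -14239*(-1/17531) - 31779*1/41426 = 14239/17531 - 2889/3766 = 2977015/66021746 ≈ 0.045091)
-C = -1*2977015/66021746 = -2977015/66021746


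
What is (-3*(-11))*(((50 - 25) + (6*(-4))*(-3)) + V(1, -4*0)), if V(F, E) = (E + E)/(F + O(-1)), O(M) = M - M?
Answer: 3201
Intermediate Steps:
O(M) = 0
V(F, E) = 2*E/F (V(F, E) = (E + E)/(F + 0) = (2*E)/F = 2*E/F)
(-3*(-11))*(((50 - 25) + (6*(-4))*(-3)) + V(1, -4*0)) = (-3*(-11))*(((50 - 25) + (6*(-4))*(-3)) + 2*(-4*0)/1) = 33*((25 - 24*(-3)) + 2*0*1) = 33*((25 + 72) + 0) = 33*(97 + 0) = 33*97 = 3201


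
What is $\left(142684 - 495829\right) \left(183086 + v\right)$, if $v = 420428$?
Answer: $-213127951530$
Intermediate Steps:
$\left(142684 - 495829\right) \left(183086 + v\right) = \left(142684 - 495829\right) \left(183086 + 420428\right) = \left(-353145\right) 603514 = -213127951530$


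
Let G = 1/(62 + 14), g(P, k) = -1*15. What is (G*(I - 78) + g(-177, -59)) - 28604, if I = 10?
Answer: -543778/19 ≈ -28620.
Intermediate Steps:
g(P, k) = -15
G = 1/76 ≈ 0.013158
(G*(I - 78) + g(-177, -59)) - 28604 = ((10 - 78)/76 - 15) - 28604 = ((1/76)*(-68) - 15) - 28604 = (-17/19 - 15) - 28604 = -302/19 - 28604 = -543778/19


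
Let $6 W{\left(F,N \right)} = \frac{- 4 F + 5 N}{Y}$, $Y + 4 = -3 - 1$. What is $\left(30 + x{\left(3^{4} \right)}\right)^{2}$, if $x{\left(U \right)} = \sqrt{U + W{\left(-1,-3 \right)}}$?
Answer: $\frac{\left(360 + \sqrt{11697}\right)^{2}}{144} \approx 1522.0$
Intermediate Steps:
$Y = -8$ ($Y = -4 - 4 = -8$)
$W{\left(F,N \right)} = - \frac{5 N}{48} + \frac{F}{12}$ ($W{\left(F,N \right)} = \frac{\left(- 4 F + 5 N\right) \frac{1}{-8}}{6} = \frac{\left(- 4 F + 5 N\right) \left(- \frac{1}{8}\right)}{6} = \frac{\frac{F}{2} - \frac{5 N}{8}}{6} = - \frac{5 N}{48} + \frac{F}{12}$)
$x{\left(U \right)} = \sqrt{\frac{11}{48} + U}$ ($x{\left(U \right)} = \sqrt{U + \left(\left(- \frac{5}{48}\right) \left(-3\right) + \frac{1}{12} \left(-1\right)\right)} = \sqrt{U + \left(\frac{5}{16} - \frac{1}{12}\right)} = \sqrt{U + \frac{11}{48}} = \sqrt{\frac{11}{48} + U}$)
$\left(30 + x{\left(3^{4} \right)}\right)^{2} = \left(30 + \frac{\sqrt{33 + 144 \cdot 3^{4}}}{12}\right)^{2} = \left(30 + \frac{\sqrt{33 + 144 \cdot 81}}{12}\right)^{2} = \left(30 + \frac{\sqrt{33 + 11664}}{12}\right)^{2} = \left(30 + \frac{\sqrt{11697}}{12}\right)^{2}$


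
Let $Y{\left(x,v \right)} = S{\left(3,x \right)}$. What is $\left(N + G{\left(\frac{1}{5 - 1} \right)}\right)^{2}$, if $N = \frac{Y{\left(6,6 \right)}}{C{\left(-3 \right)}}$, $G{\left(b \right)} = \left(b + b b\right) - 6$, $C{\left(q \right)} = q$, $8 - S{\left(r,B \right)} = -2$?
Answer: $\frac{187489}{2304} \approx 81.375$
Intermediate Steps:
$S{\left(r,B \right)} = 10$ ($S{\left(r,B \right)} = 8 - -2 = 8 + 2 = 10$)
$Y{\left(x,v \right)} = 10$
$G{\left(b \right)} = -6 + b + b^{2}$ ($G{\left(b \right)} = \left(b + b^{2}\right) - 6 = -6 + b + b^{2}$)
$N = - \frac{10}{3}$ ($N = \frac{10}{-3} = 10 \left(- \frac{1}{3}\right) = - \frac{10}{3} \approx -3.3333$)
$\left(N + G{\left(\frac{1}{5 - 1} \right)}\right)^{2} = \left(- \frac{10}{3} + \left(-6 + \frac{1}{5 - 1} + \left(\frac{1}{5 - 1}\right)^{2}\right)\right)^{2} = \left(- \frac{10}{3} + \left(-6 + \frac{1}{4} + \left(\frac{1}{4}\right)^{2}\right)\right)^{2} = \left(- \frac{10}{3} + \left(-6 + \frac{1}{4} + \frac{1}{16}\right)\right)^{2} = \left(- \frac{10}{3} - \frac{91}{16}\right)^{2} = \left(- \frac{433}{48}\right)^{2} = \frac{187489}{2304}$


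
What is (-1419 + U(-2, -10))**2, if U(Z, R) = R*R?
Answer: 1739761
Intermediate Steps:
U(Z, R) = R**2
(-1419 + U(-2, -10))**2 = (-1419 + (-10)**2)**2 = (-1419 + 100)**2 = (-1319)**2 = 1739761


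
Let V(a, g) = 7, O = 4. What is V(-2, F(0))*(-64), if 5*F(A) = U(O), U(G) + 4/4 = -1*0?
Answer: -448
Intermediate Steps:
U(G) = -1 (U(G) = -1 - 1*0 = -1 + 0 = -1)
F(A) = -1/5 (F(A) = (1/5)*(-1) = -1/5)
V(-2, F(0))*(-64) = 7*(-64) = -448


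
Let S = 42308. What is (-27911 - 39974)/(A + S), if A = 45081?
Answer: -67885/87389 ≈ -0.77681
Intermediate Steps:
(-27911 - 39974)/(A + S) = (-27911 - 39974)/(45081 + 42308) = -67885/87389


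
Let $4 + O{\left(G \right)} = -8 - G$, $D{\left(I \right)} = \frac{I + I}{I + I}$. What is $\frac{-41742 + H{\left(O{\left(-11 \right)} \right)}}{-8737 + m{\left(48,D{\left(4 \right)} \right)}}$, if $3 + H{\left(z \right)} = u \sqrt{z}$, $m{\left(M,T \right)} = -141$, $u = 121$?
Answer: $\frac{1815}{386} - \frac{121 i}{8878} \approx 4.7021 - 0.013629 i$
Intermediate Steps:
$D{\left(I \right)} = 1$ ($D{\left(I \right)} = \frac{2 I}{2 I} = 2 I \frac{1}{2 I} = 1$)
$O{\left(G \right)} = -12 - G$ ($O{\left(G \right)} = -4 - \left(8 + G\right) = -12 - G$)
$H{\left(z \right)} = -3 + 121 \sqrt{z}$
$\frac{-41742 + H{\left(O{\left(-11 \right)} \right)}}{-8737 + m{\left(48,D{\left(4 \right)} \right)}} = \frac{-41742 - \left(3 - 121 \sqrt{-12 - -11}\right)}{-8737 - 141} = \frac{-41742 - \left(3 - 121 \sqrt{-12 + 11}\right)}{-8878} = \left(-41742 - \left(3 - 121 \sqrt{-1}\right)\right) \left(- \frac{1}{8878}\right) = \left(-41742 - \left(3 - 121 i\right)\right) \left(- \frac{1}{8878}\right) = \left(-41745 + 121 i\right) \left(- \frac{1}{8878}\right) = \frac{1815}{386} - \frac{121 i}{8878}$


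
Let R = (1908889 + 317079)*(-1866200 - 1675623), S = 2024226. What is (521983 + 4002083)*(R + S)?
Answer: -35667657785575450908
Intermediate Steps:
R = -7883984659664 (R = 2225968*(-3541823) = -7883984659664)
(521983 + 4002083)*(R + S) = (521983 + 4002083)*(-7883984659664 + 2024226) = 4524066*(-7883982635438) = -35667657785575450908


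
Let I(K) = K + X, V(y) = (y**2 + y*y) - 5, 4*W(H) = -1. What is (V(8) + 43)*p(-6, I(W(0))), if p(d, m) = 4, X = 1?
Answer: 664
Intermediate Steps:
W(H) = -1/4 (W(H) = (1/4)*(-1) = -1/4)
V(y) = -5 + 2*y**2 (V(y) = (y**2 + y**2) - 5 = 2*y**2 - 5 = -5 + 2*y**2)
I(K) = 1 + K (I(K) = K + 1 = 1 + K)
(V(8) + 43)*p(-6, I(W(0))) = ((-5 + 2*8**2) + 43)*4 = ((-5 + 2*64) + 43)*4 = ((-5 + 128) + 43)*4 = (123 + 43)*4 = 166*4 = 664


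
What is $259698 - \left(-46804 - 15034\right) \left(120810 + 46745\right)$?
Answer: $10361525788$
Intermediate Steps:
$259698 - \left(-46804 - 15034\right) \left(120810 + 46745\right) = 259698 - \left(-61838\right) 167555 = 259698 - -10361266090 = 259698 + 10361266090 = 10361525788$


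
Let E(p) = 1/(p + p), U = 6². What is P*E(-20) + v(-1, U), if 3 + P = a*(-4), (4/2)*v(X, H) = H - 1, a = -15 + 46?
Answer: 827/40 ≈ 20.675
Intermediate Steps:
a = 31
U = 36
E(p) = 1/(2*p)
v(X, H) = -½ + H/2 (v(X, H) = (H - 1)/2 = (-1 + H)/2 = -½ + H/2)
P = -127 (P = -3 + 31*(-4) = -3 - 124 = -127)
P*E(-20) + v(-1, U) = -127/(2*(-20)) + (-½ + (½)*36) = -127*(-1)/(2*20) + (-½ + 18) = -127*(-1/40) + 35/2 = 127/40 + 35/2 = 827/40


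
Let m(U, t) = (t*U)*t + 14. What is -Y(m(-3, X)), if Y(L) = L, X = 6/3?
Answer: -2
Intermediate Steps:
X = 2 (X = 6*(⅓) = 2)
m(U, t) = 14 + U*t² (m(U, t) = (U*t)*t + 14 = U*t² + 14 = 14 + U*t²)
-Y(m(-3, X)) = -(14 - 3*2²) = -(14 - 3*4) = -(14 - 12) = -1*2 = -2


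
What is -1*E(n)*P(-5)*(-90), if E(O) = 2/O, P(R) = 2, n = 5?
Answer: 72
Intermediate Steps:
-1*E(n)*P(-5)*(-90) = -1*(2/5)*2*(-90) = -1*(2*(⅕))*2*(-90) = -1*(⅖)*2*(-90) = -2*2/5*(-90) = -1*⅘*(-90) = -⅘*(-90) = 72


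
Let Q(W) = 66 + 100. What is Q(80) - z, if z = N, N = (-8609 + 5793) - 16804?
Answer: 19786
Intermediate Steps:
N = -19620 (N = -2816 - 16804 = -19620)
Q(W) = 166
z = -19620
Q(80) - z = 166 - 1*(-19620) = 166 + 19620 = 19786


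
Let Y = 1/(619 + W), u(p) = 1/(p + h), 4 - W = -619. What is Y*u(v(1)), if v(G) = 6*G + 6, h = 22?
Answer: 1/42228 ≈ 2.3681e-5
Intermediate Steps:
W = 623 (W = 4 - 1*(-619) = 4 + 619 = 623)
v(G) = 6 + 6*G
u(p) = 1/(22 + p) (u(p) = 1/(p + 22) = 1/(22 + p))
Y = 1/1242 (Y = 1/(619 + 623) = 1/1242 ≈ 0.00080515)
Y*u(v(1)) = 1/(1242*(22 + (6 + 6*1))) = 1/(1242*(22 + (6 + 6))) = 1/(1242*(22 + 12)) = (1/1242)/34 = (1/1242)*(1/34) = 1/42228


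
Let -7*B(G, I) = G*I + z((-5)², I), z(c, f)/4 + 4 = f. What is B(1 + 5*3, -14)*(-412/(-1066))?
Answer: 60976/3731 ≈ 16.343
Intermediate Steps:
z(c, f) = -16 + 4*f
B(G, I) = 16/7 - 4*I/7 - G*I/7 (B(G, I) = -(G*I + (-16 + 4*I))/7 = -(-16 + 4*I + G*I)/7 = 16/7 - 4*I/7 - G*I/7)
B(1 + 5*3, -14)*(-412/(-1066)) = (16/7 - 4/7*(-14) - ⅐*(1 + 5*3)*(-14))*(-412/(-1066)) = (16/7 + 8 - ⅐*(1 + 15)*(-14))*(-412*(-1/1066)) = (16/7 + 8 - ⅐*16*(-14))*(206/533) = (16/7 + 8 + 32)*(206/533) = (296/7)*(206/533) = 60976/3731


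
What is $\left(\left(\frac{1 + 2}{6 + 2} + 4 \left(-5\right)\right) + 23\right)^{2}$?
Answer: $\frac{729}{64} \approx 11.391$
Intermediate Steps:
$\left(\left(\frac{1 + 2}{6 + 2} + 4 \left(-5\right)\right) + 23\right)^{2} = \left(\left(\frac{3}{8} - 20\right) + 23\right)^{2} = \left(- \frac{157}{8} + 23\right)^{2} = \left(\frac{27}{8}\right)^{2} = \frac{729}{64}$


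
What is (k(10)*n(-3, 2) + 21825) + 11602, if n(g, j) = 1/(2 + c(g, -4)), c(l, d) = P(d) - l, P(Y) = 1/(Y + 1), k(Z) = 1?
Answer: 467981/14 ≈ 33427.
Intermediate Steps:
P(Y) = 1/(1 + Y)
c(l, d) = 1/(1 + d) - l
n(g, j) = 1/(5/3 - g) (n(g, j) = 1/(2 + (1 - g*(1 - 4))/(1 - 4)) = 1/(2 + (1 - 1*g*(-3))/(-3)) = 1/(2 - (1 + 3*g)/3) = 1/(2 + (-1/3 - g)) = 1/(5/3 - g))
(k(10)*n(-3, 2) + 21825) + 11602 = (1*(3/(5 - 3*(-3))) + 21825) + 11602 = (1*(3/(5 + 9)) + 21825) + 11602 = (1*(3/14) + 21825) + 11602 = (3/14 + 21825) + 11602 = 305553/14 + 11602 = 467981/14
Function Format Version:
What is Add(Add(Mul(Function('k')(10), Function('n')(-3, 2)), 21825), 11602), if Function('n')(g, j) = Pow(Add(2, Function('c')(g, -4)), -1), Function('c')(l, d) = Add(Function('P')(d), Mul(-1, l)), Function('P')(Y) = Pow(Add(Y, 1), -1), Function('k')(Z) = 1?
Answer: Rational(467981, 14) ≈ 33427.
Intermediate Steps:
Function('P')(Y) = Pow(Add(1, Y), -1)
Function('c')(l, d) = Add(Pow(Add(1, d), -1), Mul(-1, l))
Function('n')(g, j) = Pow(Add(Rational(5, 3), Mul(-1, g)), -1) (Function('n')(g, j) = Pow(Add(2, Mul(Pow(Add(1, -4), -1), Add(1, Mul(-1, g, Add(1, -4))))), -1) = Pow(Add(2, Mul(Pow(-3, -1), Add(1, Mul(-1, g, -3)))), -1) = Pow(Add(2, Mul(Rational(-1, 3), Add(1, Mul(3, g)))), -1) = Pow(Add(2, Add(Rational(-1, 3), Mul(-1, g))), -1) = Pow(Add(Rational(5, 3), Mul(-1, g)), -1))
Add(Add(Mul(Function('k')(10), Function('n')(-3, 2)), 21825), 11602) = Add(Add(Mul(1, Mul(3, Pow(Add(5, Mul(-3, -3)), -1))), 21825), 11602) = Add(Add(Mul(1, Mul(3, Pow(Add(5, 9), -1))), 21825), 11602) = Add(Add(Mul(1, Mul(3, Pow(14, -1))), 21825), 11602) = Add(Add(Mul(1, Mul(3, Rational(1, 14))), 21825), 11602) = Add(Add(Mul(1, Rational(3, 14)), 21825), 11602) = Add(Add(Rational(3, 14), 21825), 11602) = Add(Rational(305553, 14), 11602) = Rational(467981, 14)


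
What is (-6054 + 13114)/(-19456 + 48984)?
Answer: 1765/7382 ≈ 0.23910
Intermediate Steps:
(-6054 + 13114)/(-19456 + 48984) = 7060/29528 = 7060*(1/29528) = 1765/7382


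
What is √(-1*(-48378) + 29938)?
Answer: 2*√19579 ≈ 279.85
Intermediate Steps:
√(-1*(-48378) + 29938) = √(48378 + 29938) = √78316 = 2*√19579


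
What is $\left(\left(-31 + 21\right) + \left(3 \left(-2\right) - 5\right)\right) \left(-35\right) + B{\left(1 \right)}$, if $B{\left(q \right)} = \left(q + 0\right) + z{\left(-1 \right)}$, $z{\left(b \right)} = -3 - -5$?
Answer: $738$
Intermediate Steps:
$z{\left(b \right)} = 2$ ($z{\left(b \right)} = -3 + 5 = 2$)
$B{\left(q \right)} = 2 + q$ ($B{\left(q \right)} = \left(q + 0\right) + 2 = q + 2 = 2 + q$)
$\left(\left(-31 + 21\right) + \left(3 \left(-2\right) - 5\right)\right) \left(-35\right) + B{\left(1 \right)} = \left(\left(-31 + 21\right) + \left(3 \left(-2\right) - 5\right)\right) \left(-35\right) + \left(2 + 1\right) = \left(-10 - 11\right) \left(-35\right) + 3 = \left(-21\right) \left(-35\right) + 3 = 735 + 3 = 738$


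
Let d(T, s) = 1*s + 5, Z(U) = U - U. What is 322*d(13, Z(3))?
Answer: 1610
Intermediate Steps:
Z(U) = 0
d(T, s) = 5 + s (d(T, s) = s + 5 = 5 + s)
322*d(13, Z(3)) = 322*(5 + 0) = 322*5 = 1610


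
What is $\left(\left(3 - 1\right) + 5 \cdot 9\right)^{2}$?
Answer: $2209$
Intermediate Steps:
$\left(\left(3 - 1\right) + 5 \cdot 9\right)^{2} = \left(2 + 45\right)^{2} = 47^{2} = 2209$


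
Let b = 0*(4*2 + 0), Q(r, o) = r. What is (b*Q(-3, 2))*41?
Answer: 0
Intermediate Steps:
b = 0 (b = 0*(8 + 0) = 0*8 = 0)
(b*Q(-3, 2))*41 = (0*(-3))*41 = 0*41 = 0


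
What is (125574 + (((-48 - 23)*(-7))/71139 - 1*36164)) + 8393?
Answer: 6957608114/71139 ≈ 97803.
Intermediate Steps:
(125574 + (((-48 - 23)*(-7))/71139 - 1*36164)) + 8393 = (125574 + (-71*(-7)*(1/71139) - 36164)) + 8393 = (125574 + (497*(1/71139) - 36164)) + 8393 = (125574 + (497/71139 - 36164)) + 8393 = (125574 - 2572670299/71139) + 8393 = 6360538487/71139 + 8393 = 6957608114/71139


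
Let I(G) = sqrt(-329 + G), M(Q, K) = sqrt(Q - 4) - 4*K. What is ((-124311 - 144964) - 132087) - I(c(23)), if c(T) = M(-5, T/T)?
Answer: -401362 - sqrt(-333 + 3*I) ≈ -4.0136e+5 - 18.248*I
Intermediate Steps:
M(Q, K) = sqrt(-4 + Q) - 4*K
c(T) = -4 + 3*I (c(T) = sqrt(-4 - 5) - 4*T/T = sqrt(-9) - 4*1 = 3*I - 4 = -4 + 3*I)
((-124311 - 144964) - 132087) - I(c(23)) = ((-124311 - 144964) - 132087) - sqrt(-329 + (-4 + 3*I)) = (-269275 - 132087) - sqrt(-333 + 3*I) = -401362 - sqrt(-333 + 3*I)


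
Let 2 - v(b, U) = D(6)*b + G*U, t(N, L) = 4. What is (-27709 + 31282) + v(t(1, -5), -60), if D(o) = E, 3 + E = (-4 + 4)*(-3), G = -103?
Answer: -2593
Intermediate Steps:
E = -3 (E = -3 + (-4 + 4)*(-3) = -3 + 0*(-3) = -3 + 0 = -3)
D(o) = -3
v(b, U) = 2 + 3*b + 103*U (v(b, U) = 2 - (-3*b - 103*U) = 2 - (-103*U - 3*b) = 2 + (3*b + 103*U) = 2 + 3*b + 103*U)
(-27709 + 31282) + v(t(1, -5), -60) = (-27709 + 31282) + (2 + 3*4 + 103*(-60)) = 3573 + (2 + 12 - 6180) = 3573 - 6166 = -2593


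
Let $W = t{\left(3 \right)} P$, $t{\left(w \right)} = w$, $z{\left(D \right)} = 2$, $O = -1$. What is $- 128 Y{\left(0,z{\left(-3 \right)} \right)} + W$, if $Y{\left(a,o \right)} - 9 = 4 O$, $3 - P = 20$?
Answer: $-691$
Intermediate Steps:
$P = -17$ ($P = 3 - 20 = -17$)
$Y{\left(a,o \right)} = 5$ ($Y{\left(a,o \right)} = 9 + 4 \left(-1\right) = 9 - 4 = 5$)
$W = -51$ ($W = 3 \left(-17\right) = -51$)
$- 128 Y{\left(0,z{\left(-3 \right)} \right)} + W = \left(-128\right) 5 - 51 = -640 - 51 = -691$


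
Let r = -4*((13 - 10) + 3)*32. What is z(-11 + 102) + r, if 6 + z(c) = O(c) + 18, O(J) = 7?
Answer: -749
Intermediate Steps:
r = -768 (r = -4*(3 + 3)*32 = -4*6*32 = -24*32 = -768)
z(c) = 19 (z(c) = -6 + (7 + 18) = -6 + 25 = 19)
z(-11 + 102) + r = 19 - 768 = -749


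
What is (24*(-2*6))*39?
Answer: -11232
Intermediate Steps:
(24*(-2*6))*39 = (24*(-12))*39 = -288*39 = -11232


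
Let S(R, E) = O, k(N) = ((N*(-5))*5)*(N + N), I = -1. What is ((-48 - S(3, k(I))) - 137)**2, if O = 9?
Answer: 37636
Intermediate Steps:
k(N) = -50*N**2 (k(N) = (-5*N*5)*(2*N) = (-25*N)*(2*N) = -50*N**2)
S(R, E) = 9
((-48 - S(3, k(I))) - 137)**2 = ((-48 - 1*9) - 137)**2 = ((-48 - 9) - 137)**2 = (-57 - 137)**2 = (-194)**2 = 37636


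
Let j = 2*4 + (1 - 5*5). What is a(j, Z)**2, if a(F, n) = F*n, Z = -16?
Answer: 65536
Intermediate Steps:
j = -16 (j = 8 + (1 - 25) = 8 - 24 = -16)
a(j, Z)**2 = (-16*(-16))**2 = 256**2 = 65536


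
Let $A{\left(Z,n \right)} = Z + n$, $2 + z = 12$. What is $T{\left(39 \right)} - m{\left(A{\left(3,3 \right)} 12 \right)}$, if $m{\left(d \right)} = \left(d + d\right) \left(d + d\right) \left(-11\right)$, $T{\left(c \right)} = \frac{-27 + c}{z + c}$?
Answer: $\frac{11176716}{49} \approx 2.281 \cdot 10^{5}$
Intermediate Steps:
$z = 10$ ($z = -2 + 12 = 10$)
$T{\left(c \right)} = \frac{-27 + c}{10 + c}$
$m{\left(d \right)} = - 44 d^{2}$ ($m{\left(d \right)} = 2 d 2 d \left(-11\right) = 4 d^{2} \left(-11\right) = - 44 d^{2}$)
$T{\left(39 \right)} - m{\left(A{\left(3,3 \right)} 12 \right)} = \frac{-27 + 39}{10 + 39} - - 44 \left(\left(3 + 3\right) 12\right)^{2} = \frac{1}{49} \cdot 12 - - 44 \left(6 \cdot 12\right)^{2} = \frac{1}{49} \cdot 12 - - 44 \cdot 72^{2} = \frac{12}{49} - \left(-44\right) 5184 = \frac{12}{49} - -228096 = \frac{12}{49} + 228096 = \frac{11176716}{49}$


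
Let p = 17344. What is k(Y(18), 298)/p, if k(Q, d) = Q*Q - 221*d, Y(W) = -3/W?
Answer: -2370887/624384 ≈ -3.7972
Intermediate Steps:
k(Q, d) = Q² - 221*d
k(Y(18), 298)/p = ((-3/18)² - 221*298)/17344 = ((-3*1/18)² - 65858)*(1/17344) = ((-⅙)² - 65858)*(1/17344) = (1/36 - 65858)*(1/17344) = -2370887/36*1/17344 = -2370887/624384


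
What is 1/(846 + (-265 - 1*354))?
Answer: 1/227 ≈ 0.0044053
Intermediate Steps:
1/(846 + (-265 - 1*354)) = 1/(846 + (-265 - 354)) = 1/(846 - 619) = 1/227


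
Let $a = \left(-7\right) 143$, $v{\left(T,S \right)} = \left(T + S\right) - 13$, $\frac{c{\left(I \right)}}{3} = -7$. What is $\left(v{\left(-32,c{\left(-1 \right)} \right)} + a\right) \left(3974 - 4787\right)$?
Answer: $867471$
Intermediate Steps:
$c{\left(I \right)} = -21$ ($c{\left(I \right)} = 3 \left(-7\right) = -21$)
$v{\left(T,S \right)} = -13 + S + T$ ($v{\left(T,S \right)} = \left(S + T\right) - 13 = -13 + S + T$)
$a = -1001$
$\left(v{\left(-32,c{\left(-1 \right)} \right)} + a\right) \left(3974 - 4787\right) = \left(\left(-13 - 21 - 32\right) - 1001\right) \left(3974 - 4787\right) = \left(-66 - 1001\right) \left(-813\right) = \left(-1067\right) \left(-813\right) = 867471$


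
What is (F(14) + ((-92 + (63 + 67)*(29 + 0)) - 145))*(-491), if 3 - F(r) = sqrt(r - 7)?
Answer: -1736176 + 491*sqrt(7) ≈ -1.7349e+6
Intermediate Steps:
F(r) = 3 - sqrt(-7 + r) (F(r) = 3 - sqrt(r - 7) = 3 - sqrt(-7 + r))
(F(14) + ((-92 + (63 + 67)*(29 + 0)) - 145))*(-491) = ((3 - sqrt(-7 + 14)) + ((-92 + (63 + 67)*(29 + 0)) - 145))*(-491) = ((3 - sqrt(7)) + ((-92 + 130*29) - 145))*(-491) = ((3 - sqrt(7)) + ((-92 + 3770) - 145))*(-491) = ((3 - sqrt(7)) + (3678 - 145))*(-491) = ((3 - sqrt(7)) + 3533)*(-491) = (3536 - sqrt(7))*(-491) = -1736176 + 491*sqrt(7)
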